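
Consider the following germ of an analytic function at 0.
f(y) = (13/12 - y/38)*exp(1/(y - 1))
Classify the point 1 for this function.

The exponent 1/(y - (1)) has a pole at 1, so exp(1/(y - (1))) takes every nonzero value near it: an essential singularity (not a pole of any order).

The point is an essential singularity.


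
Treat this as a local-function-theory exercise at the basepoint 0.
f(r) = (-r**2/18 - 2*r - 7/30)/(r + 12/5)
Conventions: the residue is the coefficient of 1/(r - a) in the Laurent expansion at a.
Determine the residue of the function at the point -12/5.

At the order-1 pole -12/5 set g(r) = (r - (-12/5))*f(r) = -r**2/18 - 2*r - 7/30.
Simple pole: residue = g(a) at a = -12/5, which is 637/150.

The residue is 637/150.


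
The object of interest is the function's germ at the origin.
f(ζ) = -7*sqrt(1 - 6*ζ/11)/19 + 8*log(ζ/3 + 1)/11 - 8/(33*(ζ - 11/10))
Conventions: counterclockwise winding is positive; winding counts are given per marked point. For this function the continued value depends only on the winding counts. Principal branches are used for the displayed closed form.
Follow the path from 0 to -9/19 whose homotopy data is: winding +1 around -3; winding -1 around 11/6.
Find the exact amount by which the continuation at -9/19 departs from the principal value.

The rational part is single-valued and drops out of the difference; each branch term changes only by its own monodromy.
(-7/19)*sqrt(1 - ζ/(11/6)): winding -1 is odd, the square root flips sign, contributing -2*(-7/19)*sqrt(1 - (-9/19)/(11/6)) = -2*(-7/19)*sqrt(263/209) = (14/3971)*sqrt(54967).
(8/11)*log(1 - ζ/(-3)): each positive loop around -3 adds 2*pi*i to the log, so winding +1 contributes (8/11)*(1)*2*pi*i = (16/11)*pi*i.
Summing the contributions at ζ = -9/19 gives ((14/3971)*sqrt(54967)) + ((16/11)*pi)*i.

Continued minus principal equals ((14/3971)*sqrt(54967)) + ((16/11)*pi)*i.


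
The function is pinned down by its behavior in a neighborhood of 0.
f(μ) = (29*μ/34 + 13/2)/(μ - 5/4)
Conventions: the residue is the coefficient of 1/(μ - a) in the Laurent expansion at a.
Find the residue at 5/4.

The residue is 1029/136.

At the order-1 pole 5/4 set g(μ) = (μ - (5/4))*f(μ) = 29*μ/34 + 13/2.
Simple pole: residue = g(a) at a = 5/4, which is 1029/136.


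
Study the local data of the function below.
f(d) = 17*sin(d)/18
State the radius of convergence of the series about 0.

The factor sin(d) is entire and contributes no finite singular point.
The polynomial part has no poles.
No finite singular points: the Taylor series at 0 converges everywhere.

The radius of convergence is infinite.


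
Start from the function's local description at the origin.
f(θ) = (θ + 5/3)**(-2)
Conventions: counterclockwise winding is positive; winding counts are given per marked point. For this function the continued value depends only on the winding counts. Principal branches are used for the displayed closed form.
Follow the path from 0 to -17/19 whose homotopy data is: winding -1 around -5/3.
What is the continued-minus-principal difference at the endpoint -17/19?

Continued minus principal equals 0.

The function is rational, hence single-valued: continuing it around any pole returns the same value, so the difference is 0.


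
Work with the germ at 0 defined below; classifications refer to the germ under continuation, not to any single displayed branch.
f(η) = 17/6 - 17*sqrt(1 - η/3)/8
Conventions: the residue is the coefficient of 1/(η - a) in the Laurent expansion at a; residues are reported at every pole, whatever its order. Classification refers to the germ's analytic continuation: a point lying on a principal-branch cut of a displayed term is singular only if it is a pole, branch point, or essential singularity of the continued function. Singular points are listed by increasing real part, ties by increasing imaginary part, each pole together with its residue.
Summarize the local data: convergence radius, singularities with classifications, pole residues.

Branch term (-17/8)*sqrt(1 - η/(3)): its argument vanishes at η = 3, a square-root branch point, modulus 3.
The radius of convergence is the smallest modulus among the singular points: 3.

Radius of convergence at 0: 3.
At 3: an algebraic (square-root) branch point.


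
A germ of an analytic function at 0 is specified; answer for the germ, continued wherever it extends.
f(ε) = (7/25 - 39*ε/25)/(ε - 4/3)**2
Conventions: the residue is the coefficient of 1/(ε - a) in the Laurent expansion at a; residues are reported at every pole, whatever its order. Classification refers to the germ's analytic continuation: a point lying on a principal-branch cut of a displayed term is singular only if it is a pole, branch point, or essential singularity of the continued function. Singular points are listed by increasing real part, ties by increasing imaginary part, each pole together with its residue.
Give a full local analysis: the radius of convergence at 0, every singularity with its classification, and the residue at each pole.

Denominator factor (ε - 4/3)^2: pole of order 2 at 4/3, modulus 4/3.
The radius of convergence is the smallest modulus among the singular points: 4/3.
At the order-2 pole 4/3 set g(ε) = (ε - (4/3))^2*f(ε) = 7/25 - 39*ε/25.
Order-2 pole: residue = g'(a); g'(4/3) = -39/25, so the residue is -39/25.

Radius of convergence at 0: 4/3.
At 4/3: a pole of order 2; residue -39/25.


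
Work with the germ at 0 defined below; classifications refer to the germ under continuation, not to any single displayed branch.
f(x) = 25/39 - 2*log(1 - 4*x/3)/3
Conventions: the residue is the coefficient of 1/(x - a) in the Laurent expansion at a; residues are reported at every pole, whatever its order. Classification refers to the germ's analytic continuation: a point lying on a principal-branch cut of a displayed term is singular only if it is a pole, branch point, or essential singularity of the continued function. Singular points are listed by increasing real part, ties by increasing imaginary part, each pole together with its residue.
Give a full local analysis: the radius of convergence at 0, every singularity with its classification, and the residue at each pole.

Radius of convergence at 0: 3/4.
At 3/4: a logarithmic branch point.

Branch term (-2/3)*log(1 - x/(3/4)): its argument vanishes at x = 3/4, a logarithmic branch point, modulus 3/4.
The radius of convergence is the smallest modulus among the singular points: 3/4.


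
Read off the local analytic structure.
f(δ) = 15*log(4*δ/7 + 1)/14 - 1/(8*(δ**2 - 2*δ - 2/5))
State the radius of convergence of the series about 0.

The radius of convergence is -1 + (1/5)*sqrt(35).

Denominator factor (δ**2 - 2*δ - 2/5): discriminant 28/5, real irrational roots 1 + (1/5)*sqrt(35) and 1 - (1/5)*sqrt(35); poles of order 1, moduli 1 + (1/5)*sqrt(35) and -1 + (1/5)*sqrt(35).
Branch term (15/14)*log(1 - δ/(-7/4)): its argument vanishes at δ = -7/4, a logarithmic branch point, modulus 7/4.
The radius of convergence is the smallest modulus among the singular points: -1 + (1/5)*sqrt(35).


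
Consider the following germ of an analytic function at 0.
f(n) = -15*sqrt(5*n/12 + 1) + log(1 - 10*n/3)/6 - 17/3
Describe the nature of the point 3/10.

The term (1/6)*log(1 - n/(3/10)) has argument 1 - 3/10/(3/10) = 0 at 3/10: a logarithmic (infinitely-sheeted) branch point; the remaining terms are analytic or single-valued there.

The point is a logarithmic branch point.


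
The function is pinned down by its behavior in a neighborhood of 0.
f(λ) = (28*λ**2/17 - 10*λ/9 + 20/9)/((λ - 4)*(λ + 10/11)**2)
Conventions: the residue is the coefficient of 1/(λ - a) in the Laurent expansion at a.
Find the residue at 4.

At the order-1 pole 4 set g(λ) = (λ - (4))*f(λ) = (28*λ**2/17 - 10*λ/9 + 20/9)/(λ + 10/11)**2.
Simple pole: residue = g(a) at a = 4, which is 111683/111537.

The residue is 111683/111537.


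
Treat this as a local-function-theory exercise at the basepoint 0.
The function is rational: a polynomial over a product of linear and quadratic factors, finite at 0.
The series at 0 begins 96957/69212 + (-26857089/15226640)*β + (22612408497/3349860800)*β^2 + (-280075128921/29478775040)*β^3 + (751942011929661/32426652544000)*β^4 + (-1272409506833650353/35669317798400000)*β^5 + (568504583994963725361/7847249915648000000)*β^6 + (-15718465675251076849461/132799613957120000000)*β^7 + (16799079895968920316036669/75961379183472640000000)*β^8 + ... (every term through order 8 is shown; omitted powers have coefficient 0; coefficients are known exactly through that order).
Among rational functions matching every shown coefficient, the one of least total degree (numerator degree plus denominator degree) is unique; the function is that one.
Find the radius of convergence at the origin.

The radius of convergence is 4/7.

No rational of total degree below 7 reproduces all 9 coefficients; solving the [0/7] Pade equations on them gives f(β) = -19/(13*(β + 4/7)*(β**2 + β/5 - 11/9)**3), whose expansion matches every shown term.
Denominator factor (β + 4/7): pole of order 1 at -4/7, modulus 4/7.
Denominator factor (β**2 + β/5 - 11/9)^3: discriminant 1109/225, real irrational roots -1/10 + (1/30)*sqrt(1109) and -1/10 - (1/30)*sqrt(1109); poles of order 3, moduli -1/10 + (1/30)*sqrt(1109) and 1/10 + (1/30)*sqrt(1109).
The radius of convergence is the smallest modulus among the singular points: 4/7.


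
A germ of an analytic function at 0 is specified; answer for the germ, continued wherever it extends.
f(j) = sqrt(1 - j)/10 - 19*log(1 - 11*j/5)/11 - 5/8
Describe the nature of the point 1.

The point is an algebraic (square-root) branch point.

The term (1/10)*sqrt(1 - j/(1)) has argument 1 - 1/(1) = 0 at 1: a square-root (algebraic, two-sheeted) branch point; the remaining terms are analytic or single-valued there.


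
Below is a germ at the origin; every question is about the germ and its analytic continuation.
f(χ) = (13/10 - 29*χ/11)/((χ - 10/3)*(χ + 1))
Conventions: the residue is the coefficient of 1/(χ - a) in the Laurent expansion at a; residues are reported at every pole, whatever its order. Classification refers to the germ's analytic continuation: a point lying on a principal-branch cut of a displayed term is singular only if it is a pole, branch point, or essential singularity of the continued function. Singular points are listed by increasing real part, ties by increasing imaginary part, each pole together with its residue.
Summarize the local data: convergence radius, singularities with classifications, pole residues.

Radius of convergence at 0: 1.
At -1: a pole of order 1; residue -1299/1430.
At 10/3: a pole of order 1; residue -2471/1430.

Denominator factor (χ - 10/3): pole of order 1 at 10/3, modulus 10/3.
Denominator factor (χ + 1): pole of order 1 at -1, modulus 1.
The radius of convergence is the smallest modulus among the singular points: 1.
At the order-1 pole -1 set g(χ) = (χ - (-1))*f(χ) = (13/10 - 29*χ/11)/(χ - 10/3).
Simple pole: residue = g(a) at a = -1, which is -1299/1430.
At the order-1 pole 10/3 set g(χ) = (χ - (10/3))*f(χ) = (13/10 - 29*χ/11)/(χ + 1).
Simple pole: residue = g(a) at a = 10/3, which is -2471/1430.
List the singular points by increasing real part (a conjugate pair: the negative imaginary part first).


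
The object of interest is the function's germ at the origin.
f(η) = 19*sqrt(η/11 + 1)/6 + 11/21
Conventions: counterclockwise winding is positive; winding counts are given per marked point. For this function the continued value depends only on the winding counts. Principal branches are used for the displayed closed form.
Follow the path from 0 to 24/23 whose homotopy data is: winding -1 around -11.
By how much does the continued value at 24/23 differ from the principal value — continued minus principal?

The rational part is single-valued and drops out of the difference; each branch term changes only by its own monodromy.
(19/6)*sqrt(1 - η/(-11)): winding -1 is odd, the square root flips sign, contributing -2*(19/6)*sqrt(1 - (24/23)/(-11)) = -2*(19/6)*sqrt(277/253) = -(19/759)*sqrt(70081).
Summing the contributions at η = 24/23 gives -(19/759)*sqrt(70081).

Continued minus principal equals -(19/759)*sqrt(70081).


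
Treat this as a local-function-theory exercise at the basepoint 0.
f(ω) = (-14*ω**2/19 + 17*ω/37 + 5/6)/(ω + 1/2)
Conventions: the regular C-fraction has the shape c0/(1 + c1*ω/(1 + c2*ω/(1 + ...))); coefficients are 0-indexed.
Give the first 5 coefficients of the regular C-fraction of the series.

The regular C-fraction coefficients are [5/3, 268/185, -13899/235505, -84761635/5897809, 69412/4633].

Taylor coefficients (expand at 0): a_0 = 5/3, a_1 = -268/111, a_2 = 7076/2109, a_3 = -14152/2109, a_4 = 28304/2109.
c0 = a_0 = 5/3. Peel one level at a time: if S = 1 + c*ω/S' with S'(0) = 1, then c is the ω-coefficient of S and S' = c*ω/(S - 1).
S_1 = c0/f = 1 + (268/185)*ω + (55596/650275)*ω^2 + ...; c1 = 268/185.
S_2 = c1*ω/(S_1 - 1) = 1 + (-13899/235505)*ω + (-1374513/1620529)*ω^2 + ...; c2 = -13899/235505.
S_3 = c2*ω/(S_2 - 1) = 1 + (-84761635/5897809)*ω + (87813053860/407829091)*ω^2 + ...; c3 = -84761635/5897809.
S_4 = c3*ω/(S_3 - 1) = 1 + (69412/4633)*ω + ...; c4 = 69412/4633.


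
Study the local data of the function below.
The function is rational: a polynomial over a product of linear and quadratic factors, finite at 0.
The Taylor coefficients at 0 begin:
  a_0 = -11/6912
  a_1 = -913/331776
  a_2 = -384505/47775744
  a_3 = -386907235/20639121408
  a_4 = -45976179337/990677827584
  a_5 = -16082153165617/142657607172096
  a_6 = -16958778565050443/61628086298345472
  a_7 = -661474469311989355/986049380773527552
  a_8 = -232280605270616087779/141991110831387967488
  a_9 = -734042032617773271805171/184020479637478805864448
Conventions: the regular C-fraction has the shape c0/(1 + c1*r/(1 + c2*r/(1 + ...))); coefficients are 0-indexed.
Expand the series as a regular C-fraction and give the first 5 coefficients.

The regular C-fraction coefficients are [-11/6912, -83/48, -893/747, 5829415/4002426, -81111096707/281106050130].


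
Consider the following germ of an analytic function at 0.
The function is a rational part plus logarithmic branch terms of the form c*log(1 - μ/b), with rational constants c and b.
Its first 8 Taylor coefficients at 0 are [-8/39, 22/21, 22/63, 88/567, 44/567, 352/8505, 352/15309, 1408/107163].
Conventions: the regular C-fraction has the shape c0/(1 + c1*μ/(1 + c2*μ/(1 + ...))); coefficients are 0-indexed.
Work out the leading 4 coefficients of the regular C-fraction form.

The regular C-fraction coefficients are [-8/39, 143/28, -457/84, -28/4113].

Taylor coefficients (read off): a_0 = -8/39, a_1 = 22/21, a_2 = 22/63, a_3 = 88/567.
c0 = a_0 = -8/39. Peel one level at a time: if S = 1 + c*μ/S' with S'(0) = 1, then c is the μ-coefficient of S and S' = c*μ/(S - 1).
S_1 = c0/f = 1 + (143/28)*μ + (65351/2352)*μ^2 + ...; c1 = 143/28.
S_2 = c1*μ/(S_1 - 1) = 1 + (-457/84)*μ + (-1/27)*μ^2 + ...; c2 = -457/84.
S_3 = c2*μ/(S_2 - 1) = 1 + (-28/4113)*μ + ...; c3 = -28/4113.


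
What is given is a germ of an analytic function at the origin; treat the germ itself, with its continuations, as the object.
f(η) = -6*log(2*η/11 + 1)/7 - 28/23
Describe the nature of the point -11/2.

The point is a logarithmic branch point.

The term (-6/7)*log(1 - η/(-11/2)) has argument 1 - -11/2/(-11/2) = 0 at -11/2: a logarithmic (infinitely-sheeted) branch point; the remaining terms are analytic or single-valued there.


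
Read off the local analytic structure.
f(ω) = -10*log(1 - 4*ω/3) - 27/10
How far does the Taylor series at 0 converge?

Branch term (-10)*log(1 - ω/(3/4)): its argument vanishes at ω = 3/4, a logarithmic branch point, modulus 3/4.
The radius of convergence is the smallest modulus among the singular points: 3/4.

The radius of convergence is 3/4.


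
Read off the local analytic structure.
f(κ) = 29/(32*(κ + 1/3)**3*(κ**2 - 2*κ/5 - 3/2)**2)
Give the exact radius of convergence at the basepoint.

The radius of convergence is 1/3.

Denominator factor (κ**2 - 2*κ/5 - 3/2)^2: discriminant 154/25, real irrational roots 1/5 + (1/10)*sqrt(154) and 1/5 - (1/10)*sqrt(154); poles of order 2, moduli 1/5 + (1/10)*sqrt(154) and -1/5 + (1/10)*sqrt(154).
Denominator factor (κ + 1/3)^3: pole of order 3 at -1/3, modulus 1/3.
The radius of convergence is the smallest modulus among the singular points: 1/3.


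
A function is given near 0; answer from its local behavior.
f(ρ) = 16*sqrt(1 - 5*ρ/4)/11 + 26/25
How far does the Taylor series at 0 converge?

Branch term (16/11)*sqrt(1 - ρ/(4/5)): its argument vanishes at ρ = 4/5, a square-root branch point, modulus 4/5.
The radius of convergence is the smallest modulus among the singular points: 4/5.

The radius of convergence is 4/5.


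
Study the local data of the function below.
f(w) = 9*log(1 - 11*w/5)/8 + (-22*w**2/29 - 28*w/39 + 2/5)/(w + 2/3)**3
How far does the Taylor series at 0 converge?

The radius of convergence is 5/11.

Denominator factor (w + 2/3)^3: pole of order 3 at -2/3, modulus 2/3.
Branch term (9/8)*log(1 - w/(5/11)): its argument vanishes at w = 5/11, a logarithmic branch point, modulus 5/11.
The radius of convergence is the smallest modulus among the singular points: 5/11.


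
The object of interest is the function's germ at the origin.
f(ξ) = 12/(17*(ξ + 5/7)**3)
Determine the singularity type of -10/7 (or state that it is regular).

The point is a regular point.

Denominator factors: ξ + 5/7 = -5/7 at ξ = -10/7 — none vanishes.
So the germ continues analytically to -10/7.


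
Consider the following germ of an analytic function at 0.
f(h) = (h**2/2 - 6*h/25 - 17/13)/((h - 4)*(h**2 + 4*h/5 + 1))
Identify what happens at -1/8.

The point is a regular point.

Denominator factors: h - 4 = -33/8 at h = -1/8; h**2 + 4*h/5 + 1 = 293/320 at h = -1/8 — none vanishes.
So the germ continues analytically to -1/8.


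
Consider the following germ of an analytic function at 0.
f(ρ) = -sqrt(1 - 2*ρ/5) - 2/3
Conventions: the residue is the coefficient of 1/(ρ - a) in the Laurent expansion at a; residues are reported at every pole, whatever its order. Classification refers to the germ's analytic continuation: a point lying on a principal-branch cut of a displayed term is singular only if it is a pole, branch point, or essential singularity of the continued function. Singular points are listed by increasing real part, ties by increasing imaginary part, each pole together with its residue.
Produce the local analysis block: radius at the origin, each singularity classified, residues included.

Branch term (-1)*sqrt(1 - ρ/(5/2)): its argument vanishes at ρ = 5/2, a square-root branch point, modulus 5/2.
The radius of convergence is the smallest modulus among the singular points: 5/2.

Radius of convergence at 0: 5/2.
At 5/2: an algebraic (square-root) branch point.


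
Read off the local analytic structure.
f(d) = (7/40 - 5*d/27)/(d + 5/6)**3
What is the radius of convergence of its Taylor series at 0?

Denominator factor (d + 5/6)^3: pole of order 3 at -5/6, modulus 5/6.
The radius of convergence is the smallest modulus among the singular points: 5/6.

The radius of convergence is 5/6.


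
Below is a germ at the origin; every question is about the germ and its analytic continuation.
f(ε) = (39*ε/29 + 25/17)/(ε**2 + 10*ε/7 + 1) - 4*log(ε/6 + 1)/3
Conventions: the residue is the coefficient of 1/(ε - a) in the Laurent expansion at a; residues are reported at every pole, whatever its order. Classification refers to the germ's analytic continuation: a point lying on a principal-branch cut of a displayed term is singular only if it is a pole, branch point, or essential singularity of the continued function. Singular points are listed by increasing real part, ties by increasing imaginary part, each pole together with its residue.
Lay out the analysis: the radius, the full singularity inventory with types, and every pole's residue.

Radius of convergence at 0: 1.
At -6: a logarithmic branch point.
At (-5/7) - ((2/7)*sqrt(6))*i: a pole of order 1; residue (39/58) + ((220/1479)*sqrt(6))*i.
At (-5/7) + ((2/7)*sqrt(6))*i: a pole of order 1; residue (39/58) - ((220/1479)*sqrt(6))*i.

Denominator factor (ε**2 + 10*ε/7 + 1): discriminant -96/49, complex-conjugate roots (-5/7) + ((2/7)*sqrt(6))*i and (-5/7) - ((2/7)*sqrt(6))*i; poles of order 1, moduli 1 and 1.
Branch term (-4/3)*log(1 - ε/(-6)): its argument vanishes at ε = -6, a logarithmic branch point, modulus 6.
The radius of convergence is the smallest modulus among the singular points: 1.
The branch term is analytic at (-5/7) - ((2/7)*sqrt(6))*i and contributes nothing to the residue; only the rational part matters.
The factor ε**2 + 10*ε/7 + 1 splits as (ε - a)(ε - a') with a = (-5/7) - ((2/7)*sqrt(6))*i, a' = (-5/7) + ((2/7)*sqrt(6))*i. At the order-1 pole a set g(ε) = (ε - a)*(rational part) = [39*ε/29 + 25/17] / (ε - a').
Simple pole: residue = g(a) at a = (-5/7) - ((2/7)*sqrt(6))*i, which is (39/58) + ((220/1479)*sqrt(6))*i.
The branch term is analytic at (-5/7) + ((2/7)*sqrt(6))*i and contributes nothing to the residue; only the rational part matters.
The factor ε**2 + 10*ε/7 + 1 splits as (ε - a)(ε - a') with a = (-5/7) + ((2/7)*sqrt(6))*i, a' = (-5/7) - ((2/7)*sqrt(6))*i. At the order-1 pole a set g(ε) = (ε - a)*(rational part) = [39*ε/29 + 25/17] / (ε - a').
Simple pole: residue = g(a) at a = (-5/7) + ((2/7)*sqrt(6))*i, which is (39/58) - ((220/1479)*sqrt(6))*i.
List the singular points by increasing real part (a conjugate pair: the negative imaginary part first).


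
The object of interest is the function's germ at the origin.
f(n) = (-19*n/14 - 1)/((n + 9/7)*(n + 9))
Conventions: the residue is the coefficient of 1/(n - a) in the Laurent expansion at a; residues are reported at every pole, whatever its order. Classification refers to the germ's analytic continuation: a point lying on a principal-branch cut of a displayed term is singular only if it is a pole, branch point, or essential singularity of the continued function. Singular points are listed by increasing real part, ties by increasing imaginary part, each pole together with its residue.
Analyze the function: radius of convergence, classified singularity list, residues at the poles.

Radius of convergence at 0: 9/7.
At -9: a pole of order 1; residue -157/108.
At -9/7: a pole of order 1; residue 73/756.

Denominator factor (n + 9/7): pole of order 1 at -9/7, modulus 9/7.
Denominator factor (n + 9): pole of order 1 at -9, modulus 9.
The radius of convergence is the smallest modulus among the singular points: 9/7.
At the order-1 pole -9 set g(n) = (n - (-9))*f(n) = (-19*n/14 - 1)/(n + 9/7).
Simple pole: residue = g(a) at a = -9, which is -157/108.
At the order-1 pole -9/7 set g(n) = (n - (-9/7))*f(n) = (-19*n/14 - 1)/(n + 9).
Simple pole: residue = g(a) at a = -9/7, which is 73/756.
List the singular points by increasing real part (a conjugate pair: the negative imaginary part first).


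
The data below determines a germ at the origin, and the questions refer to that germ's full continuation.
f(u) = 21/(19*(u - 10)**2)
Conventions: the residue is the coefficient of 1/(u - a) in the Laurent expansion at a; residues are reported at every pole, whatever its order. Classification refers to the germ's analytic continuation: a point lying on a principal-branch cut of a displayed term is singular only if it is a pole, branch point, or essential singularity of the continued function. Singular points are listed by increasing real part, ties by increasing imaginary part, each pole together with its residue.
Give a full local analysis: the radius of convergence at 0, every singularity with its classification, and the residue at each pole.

Radius of convergence at 0: 10.
At 10: a pole of order 2; residue 0.

Denominator factor (u - 10)^2: pole of order 2 at 10, modulus 10.
The radius of convergence is the smallest modulus among the singular points: 10.
At the order-2 pole 10 set g(u) = (u - (10))^2*f(u) = 21/19.
Order-2 pole: residue = g'(a); g'(10) = 0, so the residue is 0.


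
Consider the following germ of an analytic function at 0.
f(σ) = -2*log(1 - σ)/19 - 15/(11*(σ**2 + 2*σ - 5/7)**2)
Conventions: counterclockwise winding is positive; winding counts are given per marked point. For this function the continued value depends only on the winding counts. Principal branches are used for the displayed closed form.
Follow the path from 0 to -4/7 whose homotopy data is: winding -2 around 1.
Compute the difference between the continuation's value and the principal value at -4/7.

Continued minus principal equals (8/19)*pi*i.

The rational part is single-valued and drops out of the difference; each branch term changes only by its own monodromy.
(-2/19)*log(1 - σ/(1)): each positive loop around 1 adds 2*pi*i to the log, so winding -2 contributes (-2/19)*(-2)*2*pi*i = (8/19)*pi*i.
Summing the contributions at σ = -4/7 gives (8/19)*pi*i.


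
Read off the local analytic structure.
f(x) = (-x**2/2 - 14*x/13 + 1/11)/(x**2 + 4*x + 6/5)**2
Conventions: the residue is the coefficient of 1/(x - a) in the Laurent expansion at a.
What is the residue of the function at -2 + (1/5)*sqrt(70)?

The factor x**2 + 4*x + 6/5 splits as (x - a)(x - a') with a = -2 + (1/5)*sqrt(70), a' = -2 - (1/5)*sqrt(70). At the order-2 pole a set g(x) = (x - a)^2*f(x) = [-x**2/2 - 14*x/13 + 1/11] / (x - a')^2.
Order-2 pole: residue = g'(a); g'(-2 + (1/5)*sqrt(70)) = -(3/286)*sqrt(70), so the residue is -(3/286)*sqrt(70).

The residue is -(3/286)*sqrt(70).


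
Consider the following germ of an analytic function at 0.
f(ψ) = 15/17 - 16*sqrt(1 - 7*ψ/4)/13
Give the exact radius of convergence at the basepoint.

Branch term (-16/13)*sqrt(1 - ψ/(4/7)): its argument vanishes at ψ = 4/7, a square-root branch point, modulus 4/7.
The radius of convergence is the smallest modulus among the singular points: 4/7.

The radius of convergence is 4/7.


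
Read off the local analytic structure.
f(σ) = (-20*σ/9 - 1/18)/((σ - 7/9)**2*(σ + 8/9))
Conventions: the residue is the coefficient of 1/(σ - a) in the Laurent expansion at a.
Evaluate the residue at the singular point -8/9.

The residue is 311/450.

At the order-1 pole -8/9 set g(σ) = (σ - (-8/9))*f(σ) = (-20*σ/9 - 1/18)/(σ - 7/9)**2.
Simple pole: residue = g(a) at a = -8/9, which is 311/450.


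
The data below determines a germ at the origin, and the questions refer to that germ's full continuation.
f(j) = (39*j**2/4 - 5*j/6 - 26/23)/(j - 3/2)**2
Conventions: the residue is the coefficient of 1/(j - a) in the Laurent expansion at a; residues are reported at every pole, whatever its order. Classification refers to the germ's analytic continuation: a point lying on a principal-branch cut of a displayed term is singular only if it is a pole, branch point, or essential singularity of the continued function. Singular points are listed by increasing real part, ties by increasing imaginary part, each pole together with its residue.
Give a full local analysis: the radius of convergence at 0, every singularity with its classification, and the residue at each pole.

Radius of convergence at 0: 3/2.
At 3/2: a pole of order 2; residue 341/12.

Denominator factor (j - 3/2)^2: pole of order 2 at 3/2, modulus 3/2.
The radius of convergence is the smallest modulus among the singular points: 3/2.
At the order-2 pole 3/2 set g(j) = (j - (3/2))^2*f(j) = 39*j**2/4 - 5*j/6 - 26/23.
Order-2 pole: residue = g'(a); g'(3/2) = 341/12, so the residue is 341/12.


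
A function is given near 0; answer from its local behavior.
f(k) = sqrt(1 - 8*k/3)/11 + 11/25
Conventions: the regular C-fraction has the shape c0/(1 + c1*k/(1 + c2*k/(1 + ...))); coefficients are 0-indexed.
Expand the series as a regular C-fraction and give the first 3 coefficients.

Taylor coefficients (expand at 0): a_0 = 146/275, a_1 = -4/33, a_2 = -8/99.
c0 = a_0 = 146/275. Peel one level at a time: if S = 1 + c*k/S' with S'(0) = 1, then c is the k-coefficient of S and S' = c*k/(S - 1).
S_1 = c0/f = 1 + (50/219)*k + (9800/47961)*k^2 + ...; c1 = 50/219.
S_2 = c1*k/(S_1 - 1) = 1 + (-196/219)*k + ...; c2 = -196/219.

The regular C-fraction coefficients are [146/275, 50/219, -196/219].


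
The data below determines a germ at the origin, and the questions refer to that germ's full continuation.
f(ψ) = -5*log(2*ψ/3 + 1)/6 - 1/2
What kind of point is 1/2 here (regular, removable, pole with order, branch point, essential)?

The point is a regular point.

There is no denominator, hence no pole anywhere.
Branch term log(1 - ψ/(-3/2)): argument at 1/2 is 4/3, nonzero, so 1/2 is not its branch point (a point on a principal cut is still regular for the continued germ).
So the germ continues analytically to 1/2.


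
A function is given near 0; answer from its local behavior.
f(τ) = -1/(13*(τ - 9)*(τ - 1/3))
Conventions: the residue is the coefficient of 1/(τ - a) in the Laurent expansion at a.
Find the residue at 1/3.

The residue is 3/338.

At the order-1 pole 1/3 set g(τ) = (τ - (1/3))*f(τ) = -1/(13*(τ - 9)).
Simple pole: residue = g(a) at a = 1/3, which is 3/338.


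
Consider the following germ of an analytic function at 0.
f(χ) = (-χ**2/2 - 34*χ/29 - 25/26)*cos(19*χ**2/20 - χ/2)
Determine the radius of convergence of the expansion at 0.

The radius of convergence is infinite.

The factor cos(19*χ**2/20 - χ/2) is entire and contributes no finite singular point.
The polynomial part has no poles.
No finite singular points: the Taylor series at 0 converges everywhere.


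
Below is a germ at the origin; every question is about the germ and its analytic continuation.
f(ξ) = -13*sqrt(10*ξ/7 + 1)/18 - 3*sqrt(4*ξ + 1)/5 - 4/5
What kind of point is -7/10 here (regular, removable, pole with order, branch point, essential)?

The point is an algebraic (square-root) branch point.

The term (-13/18)*sqrt(1 - ξ/(-7/10)) has argument 1 - -7/10/(-7/10) = 0 at -7/10: a square-root (algebraic, two-sheeted) branch point; the remaining terms are analytic or single-valued there.


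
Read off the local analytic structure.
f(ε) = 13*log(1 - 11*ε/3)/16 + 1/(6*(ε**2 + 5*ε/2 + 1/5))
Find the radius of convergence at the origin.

Denominator factor (ε**2 + 5*ε/2 + 1/5): discriminant 109/20, real irrational roots -5/4 + (1/20)*sqrt(545) and -5/4 - (1/20)*sqrt(545); poles of order 1, moduli 5/4 - (1/20)*sqrt(545) and 5/4 + (1/20)*sqrt(545).
Branch term (13/16)*log(1 - ε/(3/11)): its argument vanishes at ε = 3/11, a logarithmic branch point, modulus 3/11.
The radius of convergence is the smallest modulus among the singular points: 5/4 - (1/20)*sqrt(545).

The radius of convergence is 5/4 - (1/20)*sqrt(545).


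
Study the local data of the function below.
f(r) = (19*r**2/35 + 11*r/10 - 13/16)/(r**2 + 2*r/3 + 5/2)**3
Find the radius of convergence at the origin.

Denominator factor (r**2 + 2*r/3 + 5/2)^3: discriminant -86/9, complex-conjugate roots (-1/3) + ((1/6)*sqrt(86))*i and (-1/3) - ((1/6)*sqrt(86))*i; poles of order 3, moduli (1/2)*sqrt(10) and (1/2)*sqrt(10).
The radius of convergence is the smallest modulus among the singular points: (1/2)*sqrt(10).

The radius of convergence is (1/2)*sqrt(10).


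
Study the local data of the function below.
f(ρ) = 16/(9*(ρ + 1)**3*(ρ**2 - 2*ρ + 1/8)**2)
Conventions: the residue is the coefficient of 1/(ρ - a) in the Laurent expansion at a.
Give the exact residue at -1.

The residue is 2736128/3515625.

At the order-3 pole -1 set g(ρ) = (ρ - (-1))^3*f(ρ) = 16/(9*(ρ**2 - 2*ρ + 1/8)**2).
Order-3 pole: residue = g''(a)/2; g''(-1) = 5472256/3515625, so the residue is 2736128/3515625.


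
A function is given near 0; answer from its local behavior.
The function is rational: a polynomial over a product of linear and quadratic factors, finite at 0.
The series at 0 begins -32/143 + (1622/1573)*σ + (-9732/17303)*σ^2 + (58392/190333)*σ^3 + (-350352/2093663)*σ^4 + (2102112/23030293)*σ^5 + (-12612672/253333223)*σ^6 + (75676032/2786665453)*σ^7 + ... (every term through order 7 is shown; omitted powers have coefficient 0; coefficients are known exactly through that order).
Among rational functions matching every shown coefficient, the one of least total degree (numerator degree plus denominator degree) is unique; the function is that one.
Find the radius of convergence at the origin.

The radius of convergence is 11/6.

No rational of total degree below 2 reproduces all 8 coefficients; solving the [1/1] Pade equations on them gives f(σ) = (5*σ/3 - 16/39)/(σ + 11/6), whose expansion matches every shown term.
Denominator factor (σ + 11/6): pole of order 1 at -11/6, modulus 11/6.
The radius of convergence is the smallest modulus among the singular points: 11/6.


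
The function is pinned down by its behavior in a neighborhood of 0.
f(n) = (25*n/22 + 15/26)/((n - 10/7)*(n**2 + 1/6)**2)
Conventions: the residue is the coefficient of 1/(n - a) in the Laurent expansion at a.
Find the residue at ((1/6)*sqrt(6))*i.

The factor n**2 + 1/6 splits as (n - a)(n - a') with a = ((1/6)*sqrt(6))*i, a' = -((1/6)*sqrt(6))*i. At the order-2 pole a set g(n) = (n - a)^2*f(n) = [(25*n/22 + 15/26)/(n - 10/7)] / (n - a')^2.
Order-2 pole: residue = g'(a); g'(((1/6)*sqrt(6))*i) = (-13598235/60231743) + ((181625325/240926972)*sqrt(6))*i, so the residue is (-13598235/60231743) + ((181625325/240926972)*sqrt(6))*i.

The residue is (-13598235/60231743) + ((181625325/240926972)*sqrt(6))*i.


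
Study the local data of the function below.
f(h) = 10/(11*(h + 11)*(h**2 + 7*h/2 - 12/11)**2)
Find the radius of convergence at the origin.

Denominator factor (h**2 + 7*h/2 - 12/11)^2: discriminant 731/44, real irrational roots -7/4 + (1/44)*sqrt(8041) and -7/4 - (1/44)*sqrt(8041); poles of order 2, moduli -7/4 + (1/44)*sqrt(8041) and 7/4 + (1/44)*sqrt(8041).
Denominator factor (h + 11): pole of order 1 at -11, modulus 11.
The radius of convergence is the smallest modulus among the singular points: -7/4 + (1/44)*sqrt(8041).

The radius of convergence is -7/4 + (1/44)*sqrt(8041).


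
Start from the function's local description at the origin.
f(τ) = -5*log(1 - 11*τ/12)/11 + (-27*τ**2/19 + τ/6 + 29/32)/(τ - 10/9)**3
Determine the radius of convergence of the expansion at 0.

The radius of convergence is 12/11.

Denominator factor (τ - 10/9)^3: pole of order 3 at 10/9, modulus 10/9.
Branch term (-5/11)*log(1 - τ/(12/11)): its argument vanishes at τ = 12/11, a logarithmic branch point, modulus 12/11.
The radius of convergence is the smallest modulus among the singular points: 12/11.


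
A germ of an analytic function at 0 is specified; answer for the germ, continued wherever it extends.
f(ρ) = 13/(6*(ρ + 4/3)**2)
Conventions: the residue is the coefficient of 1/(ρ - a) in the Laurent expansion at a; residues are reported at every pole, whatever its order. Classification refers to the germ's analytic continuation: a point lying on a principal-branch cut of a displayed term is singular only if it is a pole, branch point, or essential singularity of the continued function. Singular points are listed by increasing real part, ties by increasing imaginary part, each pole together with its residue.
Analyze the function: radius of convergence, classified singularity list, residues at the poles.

Denominator factor (ρ + 4/3)^2: pole of order 2 at -4/3, modulus 4/3.
The radius of convergence is the smallest modulus among the singular points: 4/3.
At the order-2 pole -4/3 set g(ρ) = (ρ - (-4/3))^2*f(ρ) = 13/6.
Order-2 pole: residue = g'(a); g'(-4/3) = 0, so the residue is 0.

Radius of convergence at 0: 4/3.
At -4/3: a pole of order 2; residue 0.


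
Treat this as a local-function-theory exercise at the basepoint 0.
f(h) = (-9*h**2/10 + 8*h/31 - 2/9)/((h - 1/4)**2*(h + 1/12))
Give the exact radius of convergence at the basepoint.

Denominator factor (h + 1/12): pole of order 1 at -1/12, modulus 1/12.
Denominator factor (h - 1/4)^2: pole of order 2 at 1/4, modulus 1/4.
The radius of convergence is the smallest modulus among the singular points: 1/12.

The radius of convergence is 1/12.


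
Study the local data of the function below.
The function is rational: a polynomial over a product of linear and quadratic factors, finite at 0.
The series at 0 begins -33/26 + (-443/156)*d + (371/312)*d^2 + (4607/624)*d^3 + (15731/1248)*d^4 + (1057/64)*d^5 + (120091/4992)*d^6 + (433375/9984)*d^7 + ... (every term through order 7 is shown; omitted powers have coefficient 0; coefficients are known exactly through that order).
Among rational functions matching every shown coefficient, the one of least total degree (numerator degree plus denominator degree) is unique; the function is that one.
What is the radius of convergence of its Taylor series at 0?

No rational of total degree below 6 reproduces all 8 coefficients; solving the [2/4] Pade equations on them gives f(d) = (-23*d**2/2 - 2*d/3 + 33/13)/((d**2 - d + 1)*(d**2 + 3*d - 2)), whose expansion matches every shown term.
Denominator factor (d**2 + 3*d - 2): discriminant 17, real irrational roots -3/2 + (1/2)*sqrt(17) and -3/2 - (1/2)*sqrt(17); poles of order 1, moduli -3/2 + (1/2)*sqrt(17) and 3/2 + (1/2)*sqrt(17).
Denominator factor (d**2 - d + 1): discriminant -3, complex-conjugate roots (1/2) + ((1/2)*sqrt(3))*i and (1/2) - ((1/2)*sqrt(3))*i; poles of order 1, moduli 1 and 1.
The radius of convergence is the smallest modulus among the singular points: -3/2 + (1/2)*sqrt(17).

The radius of convergence is -3/2 + (1/2)*sqrt(17).


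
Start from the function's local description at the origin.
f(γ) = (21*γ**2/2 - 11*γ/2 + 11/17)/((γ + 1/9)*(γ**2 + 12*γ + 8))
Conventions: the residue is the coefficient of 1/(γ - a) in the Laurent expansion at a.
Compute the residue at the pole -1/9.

The residue is 1911/9197.

At the order-1 pole -1/9 set g(γ) = (γ - (-1/9))*f(γ) = (21*γ**2/2 - 11*γ/2 + 11/17)/(γ**2 + 12*γ + 8).
Simple pole: residue = g(a) at a = -1/9, which is 1911/9197.


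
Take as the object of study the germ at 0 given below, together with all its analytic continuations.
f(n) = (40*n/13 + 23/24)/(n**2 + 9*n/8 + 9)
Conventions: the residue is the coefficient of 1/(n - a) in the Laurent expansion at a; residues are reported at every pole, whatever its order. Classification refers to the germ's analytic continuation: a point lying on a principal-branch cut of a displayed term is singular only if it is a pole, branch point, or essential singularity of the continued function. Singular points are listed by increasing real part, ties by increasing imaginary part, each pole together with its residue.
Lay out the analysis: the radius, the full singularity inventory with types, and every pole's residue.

Denominator factor (n**2 + 9*n/8 + 9): discriminant -2223/64, complex-conjugate roots (-9/16) + ((3/16)*sqrt(247))*i and (-9/16) - ((3/16)*sqrt(247))*i; poles of order 1, moduli 3 and 3.
The radius of convergence is the smallest modulus among the singular points: 3.
The factor n**2 + 9*n/8 + 9 splits as (n - a)(n - a') with a = (-9/16) - ((3/16)*sqrt(247))*i, a' = (-9/16) + ((3/16)*sqrt(247))*i. At the order-1 pole a set g(n) = (n - a)*f(n) = [40*n/13 + 23/24] / (n - a').
Simple pole: residue = g(a) at a = (-9/16) - ((3/16)*sqrt(247))*i, which is (20/13) - ((241/28899)*sqrt(247))*i.
The factor n**2 + 9*n/8 + 9 splits as (n - a)(n - a') with a = (-9/16) + ((3/16)*sqrt(247))*i, a' = (-9/16) - ((3/16)*sqrt(247))*i. At the order-1 pole a set g(n) = (n - a)*f(n) = [40*n/13 + 23/24] / (n - a').
Simple pole: residue = g(a) at a = (-9/16) + ((3/16)*sqrt(247))*i, which is (20/13) + ((241/28899)*sqrt(247))*i.
List the singular points by increasing real part (a conjugate pair: the negative imaginary part first).

Radius of convergence at 0: 3.
At (-9/16) - ((3/16)*sqrt(247))*i: a pole of order 1; residue (20/13) - ((241/28899)*sqrt(247))*i.
At (-9/16) + ((3/16)*sqrt(247))*i: a pole of order 1; residue (20/13) + ((241/28899)*sqrt(247))*i.


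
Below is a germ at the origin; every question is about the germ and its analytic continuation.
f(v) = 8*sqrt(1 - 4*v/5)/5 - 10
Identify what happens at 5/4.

The point is an algebraic (square-root) branch point.

The term (8/5)*sqrt(1 - v/(5/4)) has argument 1 - 5/4/(5/4) = 0 at 5/4: a square-root (algebraic, two-sheeted) branch point; the remaining terms are analytic or single-valued there.
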